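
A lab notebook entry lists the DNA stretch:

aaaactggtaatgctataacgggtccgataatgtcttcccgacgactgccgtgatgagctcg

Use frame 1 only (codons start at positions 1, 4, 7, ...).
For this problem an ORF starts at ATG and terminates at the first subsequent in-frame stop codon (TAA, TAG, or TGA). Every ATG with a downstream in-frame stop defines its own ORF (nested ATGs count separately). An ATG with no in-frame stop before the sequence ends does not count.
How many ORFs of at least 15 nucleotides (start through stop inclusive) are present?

Frame 1: AAA ACT GGT AAT GCT ATA ACG GGT CCG ATA ATG TCT TCC CGA CGA CTG CCG TGA TGA GCT — ATG at 31, stop TGA at 52 → 24 nt.
ORFs ≥ 15 nucleotides: frame 1 31–54 (24 nucleotides). Count = 1.

1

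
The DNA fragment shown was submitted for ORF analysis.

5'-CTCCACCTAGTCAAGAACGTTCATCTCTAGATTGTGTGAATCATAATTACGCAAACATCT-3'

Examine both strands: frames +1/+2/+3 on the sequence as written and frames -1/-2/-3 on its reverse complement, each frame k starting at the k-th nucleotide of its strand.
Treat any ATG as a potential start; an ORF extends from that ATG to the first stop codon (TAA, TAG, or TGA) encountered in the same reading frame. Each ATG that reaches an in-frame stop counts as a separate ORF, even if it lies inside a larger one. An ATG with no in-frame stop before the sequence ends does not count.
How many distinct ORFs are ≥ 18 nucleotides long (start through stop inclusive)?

Reverse complement (5'→3'): AGATGTTTGCGTAATTATGATTCACACAATCTAGAGATGAACGTTCTTGACTAGGTGGAG
Frame +1: CTC CAC CTA GTC AAG AAC GTT CAT CTC TAG ATT GTG TGA ATC ATA ATT ACG CAA ACA TCT — no ATG→stop ORF.
Frame +2: TCC ACC TAG TCA AGA ACG TTC ATC TCT AGA TTG TGT GAA TCA TAA TTA CGC AAA CAT — no ATG→stop ORF.
Frame +3: CCA CCT AGT CAA GAA CGT TCA TCT CTA GAT TGT GTG AAT CAT AAT TAC GCA AAC ATC — no ATG→stop ORF.
Frame -1: AGA TGT TTG CGT AAT TAT GAT TCA CAC AAT CTA GAG ATG AAC GTT CTT GAC TAG GTG GAG — ATG at 37, stop TAG at 52 → 18 nt.
Frame -2: GAT GTT TGC GTA ATT ATG ATT CAC ACA ATC TAG AGA TGA ACG TTC TTG ACT AGG TGG — ATG at 17, stop TAG at 32 → 18 nt.
Frame -3: ATG TTT GCG TAA TTA TGA TTC ACA CAA TCT AGA GAT GAA CGT TCT TGA CTA GGT GGA — ATG at 3, stop TAA at 12 → 12 nt.
ORFs ≥ 18 nucleotides: frame -1 37–54 (18 nucleotides), frame -2 17–34 (18 nucleotides). Count = 2.

2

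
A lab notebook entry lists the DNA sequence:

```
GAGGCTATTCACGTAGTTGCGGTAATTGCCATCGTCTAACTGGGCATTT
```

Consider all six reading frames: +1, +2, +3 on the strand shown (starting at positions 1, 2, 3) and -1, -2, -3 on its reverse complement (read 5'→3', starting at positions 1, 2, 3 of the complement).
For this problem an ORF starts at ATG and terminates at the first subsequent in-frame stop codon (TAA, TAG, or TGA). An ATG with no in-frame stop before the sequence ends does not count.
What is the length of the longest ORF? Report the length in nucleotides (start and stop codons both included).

24

Reverse complement (5'→3'): AAATGCCCAGTTAGACGATGGCAATTACCGCAACTACGTGAATAGCCTC
Frame +1: GAG GCT ATT CAC GTA GTT GCG GTA ATT GCC ATC GTC TAA CTG GGC ATT — no ATG→stop ORF.
Frame +2: AGG CTA TTC ACG TAG TTG CGG TAA TTG CCA TCG TCT AAC TGG GCA TTT — no ATG→stop ORF.
Frame +3: GGC TAT TCA CGT AGT TGC GGT AAT TGC CAT CGT CTA ACT GGG CAT — no ATG→stop ORF.
Frame -1: AAA TGC CCA GTT AGA CGA TGG CAA TTA CCG CAA CTA CGT GAA TAG CCT — no ATG→stop ORF.
Frame -2: AAT GCC CAG TTA GAC GAT GGC AAT TAC CGC AAC TAC GTG AAT AGC CTC — no ATG→stop ORF.
Frame -3: ATG CCC AGT TAG ACG ATG GCA ATT ACC GCA ACT ACG TGA ATA GCC — ATG at 3, stop TAG at 12 → 12 nt; ATG at 18, stop TGA at 39 → 24 nt.
Longest: frame -3, positions 18–41, 24 nt = 8 codons = 7 aa. → 24 nucleotides.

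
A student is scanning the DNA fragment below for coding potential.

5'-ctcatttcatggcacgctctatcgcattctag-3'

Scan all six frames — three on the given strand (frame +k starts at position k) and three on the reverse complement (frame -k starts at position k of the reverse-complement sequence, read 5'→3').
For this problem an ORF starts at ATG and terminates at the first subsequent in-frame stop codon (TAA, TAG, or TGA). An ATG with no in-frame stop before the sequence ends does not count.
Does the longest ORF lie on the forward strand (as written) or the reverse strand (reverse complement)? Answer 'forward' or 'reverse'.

forward

Reverse complement (5'→3'): CTAGAATGCGATAGAGCGTGCCATGAAATGAG
Frame +1: CTC ATT TCA TGG CAC GCT CTA TCG CAT TCT — no ATG→stop ORF.
Frame +2: TCA TTT CAT GGC ACG CTC TAT CGC ATT CTA — no ATG→stop ORF.
Frame +3: CAT TTC ATG GCA CGC TCT ATC GCA TTC TAG — ATG at 9, stop TAG at 30 → 24 nt.
Frame -1: CTA GAA TGC GAT AGA GCG TGC CAT GAA ATG — no ATG→stop ORF.
Frame -2: TAG AAT GCG ATA GAG CGT GCC ATG AAA TGA — ATG at 23, stop TGA at 29 → 9 nt.
Frame -3: AGA ATG CGA TAG AGC GTG CCA TGA AAT GAG — ATG at 6, stop TAG at 12 → 9 nt.
Forward-strand max 24 nt; reverse-strand max 9 nt. The forward strand has the longer ORF.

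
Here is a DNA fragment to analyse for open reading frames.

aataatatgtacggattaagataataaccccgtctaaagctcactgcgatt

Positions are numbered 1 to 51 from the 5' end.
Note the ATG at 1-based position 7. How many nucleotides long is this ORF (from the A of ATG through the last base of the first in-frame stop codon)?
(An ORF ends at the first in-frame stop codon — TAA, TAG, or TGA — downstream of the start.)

18

Codons from position 7: ATG (7–9), TAC (10–12), GGA (13–15), TTA (16–18), AGA (19–21), TAA (22–24).
TAA is the first in-frame stop; ORF spans 7–24, 18 nucleotides.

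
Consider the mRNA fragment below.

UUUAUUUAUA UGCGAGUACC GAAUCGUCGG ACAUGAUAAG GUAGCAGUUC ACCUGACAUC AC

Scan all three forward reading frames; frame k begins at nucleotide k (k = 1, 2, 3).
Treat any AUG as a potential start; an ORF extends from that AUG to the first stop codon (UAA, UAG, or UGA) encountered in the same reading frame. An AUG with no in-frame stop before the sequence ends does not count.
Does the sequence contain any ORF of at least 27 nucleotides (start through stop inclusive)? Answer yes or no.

yes

Frame 1: UUU AUU UAU AUG CGA GUA CCG AAU CGU CGG ACA UGA UAA GGU AGC AGU UCA CCU GAC AUC — AUG at 10, stop UGA at 34 → 27 nt.
Frame 2: UUA UUU AUA UGC GAG UAC CGA AUC GUC GGA CAU GAU AAG GUA GCA GUU CAC CUG ACA UCA — no AUG→stop ORF.
Frame 3: UAU UUA UAU GCG AGU ACC GAA UCG UCG GAC AUG AUA AGG UAG CAG UUC ACC UGA CAU CAC — AUG at 33, stop UAG at 42 → 12 nt.
Frame 1 has an ORF of 27 nucleotides (positions 10–36) ≥ 27, so yes.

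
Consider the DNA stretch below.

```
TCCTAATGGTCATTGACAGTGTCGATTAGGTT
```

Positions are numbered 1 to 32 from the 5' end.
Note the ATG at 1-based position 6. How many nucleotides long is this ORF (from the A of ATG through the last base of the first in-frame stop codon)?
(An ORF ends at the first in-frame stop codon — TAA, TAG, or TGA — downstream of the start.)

24

Codons from position 6: ATG (6–8), GTC (9–11), ATT (12–14), GAC (15–17), AGT (18–20), GTC (21–23), GAT (24–26), TAG (27–29).
TAG is the first in-frame stop; ORF spans 6–29, 24 nucleotides.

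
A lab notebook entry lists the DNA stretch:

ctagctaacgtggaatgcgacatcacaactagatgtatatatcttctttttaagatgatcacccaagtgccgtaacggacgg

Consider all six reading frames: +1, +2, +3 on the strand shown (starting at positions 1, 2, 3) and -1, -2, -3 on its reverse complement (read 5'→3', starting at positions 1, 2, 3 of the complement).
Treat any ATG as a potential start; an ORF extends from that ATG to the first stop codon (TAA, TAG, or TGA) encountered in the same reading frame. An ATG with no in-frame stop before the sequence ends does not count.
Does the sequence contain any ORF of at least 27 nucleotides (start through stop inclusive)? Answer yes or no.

Reverse complement (5'→3'): CCGTCCGTTACGGCACTTGGGTGATCATCTTAAAAAGAAGATATATACATCTAGTTGTGATGTCGCATTCCACGTTAGCTAG
Frame +1: CTA GCT AAC GTG GAA TGC GAC ATC ACA ACT AGA TGT ATA TAT CTT CTT TTT AAG ATG ATC ACC CAA GTG CCG TAA CGG ACG — ATG at 55, stop TAA at 73 → 21 nt.
Frame +2: TAG CTA ACG TGG AAT GCG ACA TCA CAA CTA GAT GTA TAT ATC TTC TTT TTA AGA TGA TCA CCC AAG TGC CGT AAC GGA CGG — no ATG→stop ORF.
Frame +3: AGC TAA CGT GGA ATG CGA CAT CAC AAC TAG ATG TAT ATA TCT TCT TTT TAA GAT GAT CAC CCA AGT GCC GTA ACG GAC — ATG at 15, stop TAG at 30 → 18 nt; ATG at 33, stop TAA at 51 → 21 nt.
Frame -1: CCG TCC GTT ACG GCA CTT GGG TGA TCA TCT TAA AAA GAA GAT ATA TAC ATC TAG TTG TGA TGT CGC ATT CCA CGT TAG CTA — no ATG→stop ORF.
Frame -2: CGT CCG TTA CGG CAC TTG GGT GAT CAT CTT AAA AAG AAG ATA TAT ACA TCT AGT TGT GAT GTC GCA TTC CAC GTT AGC TAG — no ATG→stop ORF.
Frame -3: GTC CGT TAC GGC ACT TGG GTG ATC ATC TTA AAA AGA AGA TAT ATA CAT CTA GTT GTG ATG TCG CAT TCC ACG TTA GCT — no ATG→stop ORF.
Largest ORF found is 21 nucleotides < 27, so no.

no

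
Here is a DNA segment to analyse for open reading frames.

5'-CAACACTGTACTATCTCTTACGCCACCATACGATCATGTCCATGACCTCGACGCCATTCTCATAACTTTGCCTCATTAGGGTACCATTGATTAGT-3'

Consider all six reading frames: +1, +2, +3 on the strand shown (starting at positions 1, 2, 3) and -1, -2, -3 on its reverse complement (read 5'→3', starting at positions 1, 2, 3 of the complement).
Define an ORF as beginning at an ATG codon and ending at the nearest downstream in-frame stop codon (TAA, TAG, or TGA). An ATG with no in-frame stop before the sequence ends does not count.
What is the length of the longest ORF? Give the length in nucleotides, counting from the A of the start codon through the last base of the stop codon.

Reverse complement (5'→3'): ACTAATCAATGGTACCCTAATGAGGCAAAGTTATGAGAATGGCGTCGAGGTCATGGACATGATCGTATGGTGGCGTAAGAGATAGTACAGTGTTG
Frame +1: CAA CAC TGT ACT ATC TCT TAC GCC ACC ATA CGA TCA TGT CCA TGA CCT CGA CGC CAT TCT CAT AAC TTT GCC TCA TTA GGG TAC CAT TGA TTA — no ATG→stop ORF.
Frame +2: AAC ACT GTA CTA TCT CTT ACG CCA CCA TAC GAT CAT GTC CAT GAC CTC GAC GCC ATT CTC ATA ACT TTG CCT CAT TAG GGT ACC ATT GAT TAG — no ATG→stop ORF.
Frame +3: ACA CTG TAC TAT CTC TTA CGC CAC CAT ACG ATC ATG TCC ATG ACC TCG ACG CCA TTC TCA TAA CTT TGC CTC ATT AGG GTA CCA TTG ATT AGT — ATG at 36, stop TAA at 63 → 30 nt; ATG at 42, stop TAA at 63 → 24 nt.
Frame -1: ACT AAT CAA TGG TAC CCT AAT GAG GCA AAG TTA TGA GAA TGG CGT CGA GGT CAT GGA CAT GAT CGT ATG GTG GCG TAA GAG ATA GTA CAG TGT — ATG at 67, stop TAA at 76 → 12 nt.
Frame -2: CTA ATC AAT GGT ACC CTA ATG AGG CAA AGT TAT GAG AAT GGC GTC GAG GTC ATG GAC ATG ATC GTA TGG TGG CGT AAG AGA TAG TAC AGT GTT — ATG at 20, stop TAG at 83 → 66 nt; ATG at 53, stop TAG at 83 → 33 nt; ATG at 59, stop TAG at 83 → 27 nt.
Frame -3: TAA TCA ATG GTA CCC TAA TGA GGC AAA GTT ATG AGA ATG GCG TCG AGG TCA TGG ACA TGA TCG TAT GGT GGC GTA AGA GAT AGT ACA GTG TTG — ATG at 9, stop TAA at 18 → 12 nt; ATG at 33, stop TGA at 60 → 30 nt; ATG at 39, stop TGA at 60 → 24 nt.
Longest: frame -2, positions 20–85, 66 nt = 22 codons = 21 aa. → 66 nucleotides.

66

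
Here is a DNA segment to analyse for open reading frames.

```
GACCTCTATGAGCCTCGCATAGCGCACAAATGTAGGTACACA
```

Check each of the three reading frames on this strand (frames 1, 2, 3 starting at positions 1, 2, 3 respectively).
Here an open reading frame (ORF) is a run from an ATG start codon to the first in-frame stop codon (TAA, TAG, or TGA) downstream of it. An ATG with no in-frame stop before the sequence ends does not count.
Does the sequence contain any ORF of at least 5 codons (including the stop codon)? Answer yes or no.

Frame 1: GAC CTC TAT GAG CCT CGC ATA GCG CAC AAA TGT AGG TAC ACA — no ATG→stop ORF.
Frame 2: ACC TCT ATG AGC CTC GCA TAG CGC ACA AAT GTA GGT ACA — ATG at 8, stop TAG at 20 → 15 nt.
Frame 3: CCT CTA TGA GCC TCG CAT AGC GCA CAA ATG TAG GTA CAC — ATG at 30, stop TAG at 33 → 6 nt.
Frame 2 has an ORF of 5 codons (positions 8–22) ≥ 5, so yes.

yes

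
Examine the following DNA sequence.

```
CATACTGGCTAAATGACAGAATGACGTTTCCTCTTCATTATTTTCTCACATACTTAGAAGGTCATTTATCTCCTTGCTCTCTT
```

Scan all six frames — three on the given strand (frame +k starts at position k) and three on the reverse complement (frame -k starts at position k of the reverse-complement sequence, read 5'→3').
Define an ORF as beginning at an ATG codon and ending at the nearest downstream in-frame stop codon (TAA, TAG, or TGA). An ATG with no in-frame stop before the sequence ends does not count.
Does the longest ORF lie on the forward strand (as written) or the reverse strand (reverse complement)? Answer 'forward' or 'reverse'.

reverse

Reverse complement (5'→3'): AAGAGAGCAAGGAGATAAATGACCTTCTAAGTATGTGAGAAAATAATGAAGAGGAAACGTCATTCTGTCATTTAGCCAGTATG
Frame +1: CAT ACT GGC TAA ATG ACA GAA TGA CGT TTC CTC TTC ATT ATT TTC TCA CAT ACT TAG AAG GTC ATT TAT CTC CTT GCT CTC — ATG at 13, stop TGA at 22 → 12 nt.
Frame +2: ATA CTG GCT AAA TGA CAG AAT GAC GTT TCC TCT TCA TTA TTT TCT CAC ATA CTT AGA AGG TCA TTT ATC TCC TTG CTC TCT — no ATG→stop ORF.
Frame +3: TAC TGG CTA AAT GAC AGA ATG ACG TTT CCT CTT CAT TAT TTT CTC ACA TAC TTA GAA GGT CAT TTA TCT CCT TGC TCT CTT — no ATG→stop ORF.
Frame -1: AAG AGA GCA AGG AGA TAA ATG ACC TTC TAA GTA TGT GAG AAA ATA ATG AAG AGG AAA CGT CAT TCT GTC ATT TAG CCA GTA — ATG at 19, stop TAA at 28 → 12 nt; ATG at 46, stop TAG at 73 → 30 nt.
Frame -2: AGA GAG CAA GGA GAT AAA TGA CCT TCT AAG TAT GTG AGA AAA TAA TGA AGA GGA AAC GTC ATT CTG TCA TTT AGC CAG TAT — no ATG→stop ORF.
Frame -3: GAG AGC AAG GAG ATA AAT GAC CTT CTA AGT ATG TGA GAA AAT AAT GAA GAG GAA ACG TCA TTC TGT CAT TTA GCC AGT ATG — ATG at 33, stop TGA at 36 → 6 nt.
Forward-strand max 12 nt; reverse-strand max 30 nt. The reverse strand has the longer ORF.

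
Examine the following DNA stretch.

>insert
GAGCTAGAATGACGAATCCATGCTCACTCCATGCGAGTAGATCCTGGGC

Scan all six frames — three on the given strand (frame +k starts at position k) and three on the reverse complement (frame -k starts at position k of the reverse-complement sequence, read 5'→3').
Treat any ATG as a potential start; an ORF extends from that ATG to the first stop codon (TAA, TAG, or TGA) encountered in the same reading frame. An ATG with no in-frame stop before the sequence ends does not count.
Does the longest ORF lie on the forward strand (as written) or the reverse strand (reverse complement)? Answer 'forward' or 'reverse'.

Reverse complement (5'→3'): GCCCAGGATCTACTCGCATGGAGTGAGCATGGATTCGTCATTCTAGCTC
Frame +1: GAG CTA GAA TGA CGA ATC CAT GCT CAC TCC ATG CGA GTA GAT CCT GGG — no ATG→stop ORF.
Frame +2: AGC TAG AAT GAC GAA TCC ATG CTC ACT CCA TGC GAG TAG ATC CTG GGC — ATG at 20, stop TAG at 38 → 21 nt.
Frame +3: GCT AGA ATG ACG AAT CCA TGC TCA CTC CAT GCG AGT AGA TCC TGG — no ATG→stop ORF.
Frame -1: GCC CAG GAT CTA CTC GCA TGG AGT GAG CAT GGA TTC GTC ATT CTA GCT — no ATG→stop ORF.
Frame -2: CCC AGG ATC TAC TCG CAT GGA GTG AGC ATG GAT TCG TCA TTC TAG CTC — ATG at 29, stop TAG at 44 → 18 nt.
Frame -3: CCA GGA TCT ACT CGC ATG GAG TGA GCA TGG ATT CGT CAT TCT AGC — ATG at 18, stop TGA at 24 → 9 nt.
Forward-strand max 21 nt; reverse-strand max 18 nt. The forward strand has the longer ORF.

forward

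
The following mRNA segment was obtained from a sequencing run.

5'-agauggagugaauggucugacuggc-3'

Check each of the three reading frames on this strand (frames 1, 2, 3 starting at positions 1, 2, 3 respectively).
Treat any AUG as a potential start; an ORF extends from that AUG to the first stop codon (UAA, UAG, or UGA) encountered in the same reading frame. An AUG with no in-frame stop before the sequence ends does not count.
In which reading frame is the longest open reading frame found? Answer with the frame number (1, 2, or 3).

Frame 1: AGA UGG AGU GAA UGG UCU GAC UGG — no AUG→stop ORF.
Frame 2: GAU GGA GUG AAU GGU CUG ACU GGC — no AUG→stop ORF.
Frame 3: AUG GAG UGA AUG GUC UGA CUG — AUG at 3, stop UGA at 9 → 9 nt; AUG at 12, stop UGA at 18 → 9 nt.
Longest ORF is 9 nt in frame 3 (positions 3–11).

3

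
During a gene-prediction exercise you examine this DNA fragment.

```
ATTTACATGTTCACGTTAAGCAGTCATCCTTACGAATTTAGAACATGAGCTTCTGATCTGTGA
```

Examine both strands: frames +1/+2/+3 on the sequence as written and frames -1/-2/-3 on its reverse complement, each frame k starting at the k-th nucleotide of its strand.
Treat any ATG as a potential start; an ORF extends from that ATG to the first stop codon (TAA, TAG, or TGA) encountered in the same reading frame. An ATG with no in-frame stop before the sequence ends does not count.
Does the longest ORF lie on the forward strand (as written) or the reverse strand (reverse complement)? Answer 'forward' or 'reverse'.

forward

Reverse complement (5'→3'): TCACAGATCAGAAGCTCATGTTCTAAATTCGTAAGGATGACTGCTTAACGTGAACATGTAAAT
Frame +1: ATT TAC ATG TTC ACG TTA AGC AGT CAT CCT TAC GAA TTT AGA ACA TGA GCT TCT GAT CTG TGA — ATG at 7, stop TGA at 46 → 42 nt.
Frame +2: TTT ACA TGT TCA CGT TAA GCA GTC ATC CTT ACG AAT TTA GAA CAT GAG CTT CTG ATC TGT — no ATG→stop ORF.
Frame +3: TTA CAT GTT CAC GTT AAG CAG TCA TCC TTA CGA ATT TAG AAC ATG AGC TTC TGA TCT GTG — ATG at 45, stop TGA at 54 → 12 nt.
Frame -1: TCA CAG ATC AGA AGC TCA TGT TCT AAA TTC GTA AGG ATG ACT GCT TAA CGT GAA CAT GTA AAT — ATG at 37, stop TAA at 46 → 12 nt.
Frame -2: CAC AGA TCA GAA GCT CAT GTT CTA AAT TCG TAA GGA TGA CTG CTT AAC GTG AAC ATG TAA — ATG at 56, stop TAA at 59 → 6 nt.
Frame -3: ACA GAT CAG AAG CTC ATG TTC TAA ATT CGT AAG GAT GAC TGC TTA ACG TGA ACA TGT AAA — ATG at 18, stop TAA at 24 → 9 nt.
Forward-strand max 42 nt; reverse-strand max 12 nt. The forward strand has the longer ORF.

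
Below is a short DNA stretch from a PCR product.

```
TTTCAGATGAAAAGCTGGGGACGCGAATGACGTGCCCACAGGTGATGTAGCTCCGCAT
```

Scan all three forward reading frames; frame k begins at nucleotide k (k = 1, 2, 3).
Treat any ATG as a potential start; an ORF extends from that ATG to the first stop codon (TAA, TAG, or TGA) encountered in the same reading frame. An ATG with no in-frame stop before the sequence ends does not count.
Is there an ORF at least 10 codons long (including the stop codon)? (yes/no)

no

Frame 1: TTT CAG ATG AAA AGC TGG GGA CGC GAA TGA CGT GCC CAC AGG TGA TGT AGC TCC GCA — ATG at 7, stop TGA at 28 → 24 nt.
Frame 2: TTC AGA TGA AAA GCT GGG GAC GCG AAT GAC GTG CCC ACA GGT GAT GTA GCT CCG CAT — no ATG→stop ORF.
Frame 3: TCA GAT GAA AAG CTG GGG ACG CGA ATG ACG TGC CCA CAG GTG ATG TAG CTC CGC — ATG at 27, stop TAG at 48 → 24 nt; ATG at 45, stop TAG at 48 → 6 nt.
Largest ORF found is 8 codons < 10, so no.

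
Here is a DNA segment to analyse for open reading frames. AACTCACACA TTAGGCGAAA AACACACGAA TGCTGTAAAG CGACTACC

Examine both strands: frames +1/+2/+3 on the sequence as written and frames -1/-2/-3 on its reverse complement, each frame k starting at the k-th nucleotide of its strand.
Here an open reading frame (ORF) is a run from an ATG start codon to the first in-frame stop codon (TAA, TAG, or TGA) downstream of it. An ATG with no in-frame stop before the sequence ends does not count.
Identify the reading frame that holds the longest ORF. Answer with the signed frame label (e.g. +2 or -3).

+3

Reverse complement (5'→3'): GGTAGTCGCTTTACAGCATTCGTGTGTTTTTCGCCTAATGTGTGAGTT
Frame +1: AAC TCA CAC ATT AGG CGA AAA ACA CAC GAA TGC TGT AAA GCG ACT ACC — no ATG→stop ORF.
Frame +2: ACT CAC ACA TTA GGC GAA AAA CAC ACG AAT GCT GTA AAG CGA CTA — no ATG→stop ORF.
Frame +3: CTC ACA CAT TAG GCG AAA AAC ACA CGA ATG CTG TAA AGC GAC TAC — ATG at 30, stop TAA at 36 → 9 nt.
Frame -1: GGT AGT CGC TTT ACA GCA TTC GTG TGT TTT TCG CCT AAT GTG TGA GTT — no ATG→stop ORF.
Frame -2: GTA GTC GCT TTA CAG CAT TCG TGT GTT TTT CGC CTA ATG TGT GAG — no ATG→stop ORF.
Frame -3: TAG TCG CTT TAC AGC ATT CGT GTG TTT TTC GCC TAA TGT GTG AGT — no ATG→stop ORF.
Longest ORF is 9 nt in frame +3 (positions 30–38).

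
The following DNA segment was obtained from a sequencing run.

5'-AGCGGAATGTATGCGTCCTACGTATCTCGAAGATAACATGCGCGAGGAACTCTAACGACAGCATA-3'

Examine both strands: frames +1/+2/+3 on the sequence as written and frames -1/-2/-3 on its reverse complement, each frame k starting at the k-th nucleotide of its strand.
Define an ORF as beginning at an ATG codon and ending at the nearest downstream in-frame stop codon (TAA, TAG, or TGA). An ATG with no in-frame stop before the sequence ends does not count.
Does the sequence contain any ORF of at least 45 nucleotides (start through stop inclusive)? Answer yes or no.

Reverse complement (5'→3'): TATGCTGTCGTTAGAGTTCCTCGCGCATGTTATCTTCGAGATACGTAGGACGCATACATTCCGCT
Frame +1: AGC GGA ATG TAT GCG TCC TAC GTA TCT CGA AGA TAA CAT GCG CGA GGA ACT CTA ACG ACA GCA — ATG at 7, stop TAA at 34 → 30 nt.
Frame +2: GCG GAA TGT ATG CGT CCT ACG TAT CTC GAA GAT AAC ATG CGC GAG GAA CTC TAA CGA CAG CAT — ATG at 11, stop TAA at 53 → 45 nt; ATG at 38, stop TAA at 53 → 18 nt.
Frame +3: CGG AAT GTA TGC GTC CTA CGT ATC TCG AAG ATA ACA TGC GCG AGG AAC TCT AAC GAC AGC ATA — no ATG→stop ORF.
Frame -1: TAT GCT GTC GTT AGA GTT CCT CGC GCA TGT TAT CTT CGA GAT ACG TAG GAC GCA TAC ATT CCG — no ATG→stop ORF.
Frame -2: ATG CTG TCG TTA GAG TTC CTC GCG CAT GTT ATC TTC GAG ATA CGT AGG ACG CAT ACA TTC CGC — no ATG→stop ORF.
Frame -3: TGC TGT CGT TAG AGT TCC TCG CGC ATG TTA TCT TCG AGA TAC GTA GGA CGC ATA CAT TCC GCT — no ATG→stop ORF.
Frame +2 has an ORF of 45 nucleotides (positions 11–55) ≥ 45, so yes.

yes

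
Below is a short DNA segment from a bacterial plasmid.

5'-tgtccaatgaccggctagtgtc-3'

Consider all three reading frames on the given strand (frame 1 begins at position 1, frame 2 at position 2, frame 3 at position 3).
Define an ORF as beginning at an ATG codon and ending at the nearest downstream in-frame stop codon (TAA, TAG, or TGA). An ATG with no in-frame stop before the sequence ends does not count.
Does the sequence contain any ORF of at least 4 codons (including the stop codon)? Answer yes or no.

Frame 1: TGT CCA ATG ACC GGC TAG TGT — ATG at 7, stop TAG at 16 → 12 nt.
Frame 2: GTC CAA TGA CCG GCT AGT GTC — no ATG→stop ORF.
Frame 3: TCC AAT GAC CGG CTA GTG — no ATG→stop ORF.
Frame 1 has an ORF of 4 codons (positions 7–18) ≥ 4, so yes.

yes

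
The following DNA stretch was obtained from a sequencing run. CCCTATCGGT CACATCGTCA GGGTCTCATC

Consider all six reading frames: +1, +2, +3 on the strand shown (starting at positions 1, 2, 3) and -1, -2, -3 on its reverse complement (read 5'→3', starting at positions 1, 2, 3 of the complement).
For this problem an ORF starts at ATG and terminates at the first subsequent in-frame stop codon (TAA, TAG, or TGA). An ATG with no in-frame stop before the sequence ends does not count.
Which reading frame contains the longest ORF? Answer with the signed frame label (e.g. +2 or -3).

Reverse complement (5'→3'): GATGAGACCCTGACGATGTGACCGATAGGG
Frame +1: CCC TAT CGG TCA CAT CGT CAG GGT CTC ATC — no ATG→stop ORF.
Frame +2: CCT ATC GGT CAC ATC GTC AGG GTC TCA — no ATG→stop ORF.
Frame +3: CTA TCG GTC ACA TCG TCA GGG TCT CAT — no ATG→stop ORF.
Frame -1: GAT GAG ACC CTG ACG ATG TGA CCG ATA GGG — ATG at 16, stop TGA at 19 → 6 nt.
Frame -2: ATG AGA CCC TGA CGA TGT GAC CGA TAG — ATG at 2, stop TGA at 11 → 12 nt.
Frame -3: TGA GAC CCT GAC GAT GTG ACC GAT AGG — no ATG→stop ORF.
Longest ORF is 12 nt in frame -2 (positions 2–13).

-2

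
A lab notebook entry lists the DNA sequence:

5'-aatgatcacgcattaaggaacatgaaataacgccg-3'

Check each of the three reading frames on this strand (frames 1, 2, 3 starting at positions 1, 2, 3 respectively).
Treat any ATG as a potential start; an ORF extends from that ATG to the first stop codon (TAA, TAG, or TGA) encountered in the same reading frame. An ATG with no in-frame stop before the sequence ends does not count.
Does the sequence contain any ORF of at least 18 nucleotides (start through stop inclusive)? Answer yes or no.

no

Frame 1: AAT GAT CAC GCA TTA AGG AAC ATG AAA TAA CGC — ATG at 22, stop TAA at 28 → 9 nt.
Frame 2: ATG ATC ACG CAT TAA GGA ACA TGA AAT AAC GCC — ATG at 2, stop TAA at 14 → 15 nt.
Frame 3: TGA TCA CGC ATT AAG GAA CAT GAA ATA ACG CCG — no ATG→stop ORF.
Largest ORF found is 15 nucleotides < 18, so no.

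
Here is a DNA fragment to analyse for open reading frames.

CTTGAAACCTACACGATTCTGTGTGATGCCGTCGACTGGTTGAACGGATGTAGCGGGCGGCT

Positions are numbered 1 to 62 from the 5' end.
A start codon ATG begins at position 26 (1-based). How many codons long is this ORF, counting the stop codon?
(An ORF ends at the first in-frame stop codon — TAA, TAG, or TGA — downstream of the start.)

6

Codons from position 26: ATG (26–28), CCG (29–31), TCG (32–34), ACT (35–37), GGT (38–40), TGA (41–43).
TGA is the first in-frame stop; that's 6 codons including the stop.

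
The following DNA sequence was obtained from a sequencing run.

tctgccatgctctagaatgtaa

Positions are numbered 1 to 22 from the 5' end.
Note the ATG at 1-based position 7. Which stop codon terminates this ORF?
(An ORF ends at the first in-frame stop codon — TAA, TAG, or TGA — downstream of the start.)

TAG

Codons from position 7: ATG (7–9), CTC (10–12), TAG (13–15).
The first in-frame stop codon is TAG.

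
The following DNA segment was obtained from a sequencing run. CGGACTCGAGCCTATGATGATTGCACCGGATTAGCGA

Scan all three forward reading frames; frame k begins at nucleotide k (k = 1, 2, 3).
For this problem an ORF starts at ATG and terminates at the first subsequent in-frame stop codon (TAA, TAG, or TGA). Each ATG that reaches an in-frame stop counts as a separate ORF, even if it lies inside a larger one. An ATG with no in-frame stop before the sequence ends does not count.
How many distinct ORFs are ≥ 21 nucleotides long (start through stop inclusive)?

Frame 1: CGG ACT CGA GCC TAT GAT GAT TGC ACC GGA TTA GCG — no ATG→stop ORF.
Frame 2: GGA CTC GAG CCT ATG ATG ATT GCA CCG GAT TAG CGA — ATG at 14, stop TAG at 32 → 21 nt; ATG at 17, stop TAG at 32 → 18 nt.
Frame 3: GAC TCG AGC CTA TGA TGA TTG CAC CGG ATT AGC — no ATG→stop ORF.
ORFs ≥ 21 nucleotides: frame 2 14–34 (21 nucleotides). Count = 1.

1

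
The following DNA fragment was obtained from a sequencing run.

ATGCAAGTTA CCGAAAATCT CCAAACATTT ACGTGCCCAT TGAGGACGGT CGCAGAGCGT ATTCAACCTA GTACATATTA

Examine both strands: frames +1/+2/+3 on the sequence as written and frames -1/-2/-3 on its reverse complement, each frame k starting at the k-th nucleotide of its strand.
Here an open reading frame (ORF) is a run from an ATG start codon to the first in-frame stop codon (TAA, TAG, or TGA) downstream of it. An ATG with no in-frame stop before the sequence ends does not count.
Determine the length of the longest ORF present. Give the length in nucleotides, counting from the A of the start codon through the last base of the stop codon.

Reverse complement (5'→3'): TAATATGTACTAGGTTGAATACGCTCTGCGACCGTCCTCAATGGGCACGTAAATGTTTGGAGATTTTCGGTAACTTGCAT
Frame +1: ATG CAA GTT ACC GAA AAT CTC CAA ACA TTT ACG TGC CCA TTG AGG ACG GTC GCA GAG CGT ATT CAA CCT AGT ACA TAT — no ATG→stop ORF.
Frame +2: TGC AAG TTA CCG AAA ATC TCC AAA CAT TTA CGT GCC CAT TGA GGA CGG TCG CAG AGC GTA TTC AAC CTA GTA CAT ATT — no ATG→stop ORF.
Frame +3: GCA AGT TAC CGA AAA TCT CCA AAC ATT TAC GTG CCC ATT GAG GAC GGT CGC AGA GCG TAT TCA ACC TAG TAC ATA TTA — no ATG→stop ORF.
Frame -1: TAA TAT GTA CTA GGT TGA ATA CGC TCT GCG ACC GTC CTC AAT GGG CAC GTA AAT GTT TGG AGA TTT TCG GTA ACT TGC — no ATG→stop ORF.
Frame -2: AAT ATG TAC TAG GTT GAA TAC GCT CTG CGA CCG TCC TCA ATG GGC ACG TAA ATG TTT GGA GAT TTT CGG TAA CTT GCA — ATG at 5, stop TAG at 11 → 9 nt; ATG at 41, stop TAA at 50 → 12 nt; ATG at 53, stop TAA at 71 → 21 nt.
Frame -3: ATA TGT ACT AGG TTG AAT ACG CTC TGC GAC CGT CCT CAA TGG GCA CGT AAA TGT TTG GAG ATT TTC GGT AAC TTG CAT — no ATG→stop ORF.
Longest: frame -2, positions 53–73, 21 nt = 7 codons = 6 aa. → 21 nucleotides.

21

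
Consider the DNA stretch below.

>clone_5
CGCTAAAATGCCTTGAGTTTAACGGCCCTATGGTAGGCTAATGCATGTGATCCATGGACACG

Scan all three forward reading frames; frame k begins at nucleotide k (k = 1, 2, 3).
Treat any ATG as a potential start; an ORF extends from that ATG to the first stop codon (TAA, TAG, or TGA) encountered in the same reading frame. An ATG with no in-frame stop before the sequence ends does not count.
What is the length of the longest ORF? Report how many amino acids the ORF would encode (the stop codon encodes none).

Frame 1: CGC TAA AAT GCC TTG AGT TTA ACG GCC CTA TGG TAG GCT AAT GCA TGT GAT CCA TGG ACA — no ATG→stop ORF.
Frame 2: GCT AAA ATG CCT TGA GTT TAA CGG CCC TAT GGT AGG CTA ATG CAT GTG ATC CAT GGA CAC — ATG at 8, stop TGA at 14 → 9 nt.
Frame 3: CTA AAA TGC CTT GAG TTT AAC GGC CCT ATG GTA GGC TAA TGC ATG TGA TCC ATG GAC ACG — ATG at 30, stop TAA at 39 → 12 nt; ATG at 45, stop TGA at 48 → 6 nt.
Longest: frame 3, positions 30–41, 12 nt = 4 codons = 3 aa. → 3 amino acids.

3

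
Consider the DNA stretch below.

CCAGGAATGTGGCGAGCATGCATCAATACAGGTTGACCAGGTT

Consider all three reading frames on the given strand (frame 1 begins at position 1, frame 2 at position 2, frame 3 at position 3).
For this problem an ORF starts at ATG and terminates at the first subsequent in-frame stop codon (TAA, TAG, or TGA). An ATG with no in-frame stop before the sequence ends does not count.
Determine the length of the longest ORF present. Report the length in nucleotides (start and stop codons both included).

30

Frame 1: CCA GGA ATG TGG CGA GCA TGC ATC AAT ACA GGT TGA CCA GGT — ATG at 7, stop TGA at 34 → 30 nt.
Frame 2: CAG GAA TGT GGC GAG CAT GCA TCA ATA CAG GTT GAC CAG GTT — no ATG→stop ORF.
Frame 3: AGG AAT GTG GCG AGC ATG CAT CAA TAC AGG TTG ACC AGG — no ATG→stop ORF.
Longest: frame 1, positions 7–36, 30 nt = 10 codons = 9 aa. → 30 nucleotides.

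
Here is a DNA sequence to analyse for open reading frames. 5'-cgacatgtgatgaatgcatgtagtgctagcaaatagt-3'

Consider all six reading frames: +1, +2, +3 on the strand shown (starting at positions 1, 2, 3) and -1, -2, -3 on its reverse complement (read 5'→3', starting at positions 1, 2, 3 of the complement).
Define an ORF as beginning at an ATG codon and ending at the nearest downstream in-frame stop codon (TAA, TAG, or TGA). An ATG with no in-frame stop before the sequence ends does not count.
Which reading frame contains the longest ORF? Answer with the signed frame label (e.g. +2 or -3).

+1

Reverse complement (5'→3'): ACTATTTGCTAGCACTACATGCATTCATCACATGTCG
Frame +1: CGA CAT GTG ATG AAT GCA TGT AGT GCT AGC AAA TAG — ATG at 10, stop TAG at 34 → 27 nt.
Frame +2: GAC ATG TGA TGA ATG CAT GTA GTG CTA GCA AAT AGT — ATG at 5, stop TGA at 8 → 6 nt.
Frame +3: ACA TGT GAT GAA TGC ATG TAG TGC TAG CAA ATA — ATG at 18, stop TAG at 21 → 6 nt.
Frame -1: ACT ATT TGC TAG CAC TAC ATG CAT TCA TCA CAT GTC — no ATG→stop ORF.
Frame -2: CTA TTT GCT AGC ACT ACA TGC ATT CAT CAC ATG TCG — no ATG→stop ORF.
Frame -3: TAT TTG CTA GCA CTA CAT GCA TTC ATC ACA TGT — no ATG→stop ORF.
Longest ORF is 27 nt in frame +1 (positions 10–36).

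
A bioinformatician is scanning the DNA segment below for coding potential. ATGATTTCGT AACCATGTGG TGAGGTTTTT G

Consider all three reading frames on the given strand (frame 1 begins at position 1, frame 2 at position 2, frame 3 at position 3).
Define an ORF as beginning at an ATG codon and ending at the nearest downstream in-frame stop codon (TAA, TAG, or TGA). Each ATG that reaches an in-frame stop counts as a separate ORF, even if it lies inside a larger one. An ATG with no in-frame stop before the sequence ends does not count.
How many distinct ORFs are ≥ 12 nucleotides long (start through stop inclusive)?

1

Frame 1: ATG ATT TCG TAA CCA TGT GGT GAG GTT TTT — ATG at 1, stop TAA at 10 → 12 nt.
Frame 2: TGA TTT CGT AAC CAT GTG GTG AGG TTT TTG — no ATG→stop ORF.
Frame 3: GAT TTC GTA ACC ATG TGG TGA GGT TTT — ATG at 15, stop TGA at 21 → 9 nt.
ORFs ≥ 12 nucleotides: frame 1 1–12 (12 nucleotides). Count = 1.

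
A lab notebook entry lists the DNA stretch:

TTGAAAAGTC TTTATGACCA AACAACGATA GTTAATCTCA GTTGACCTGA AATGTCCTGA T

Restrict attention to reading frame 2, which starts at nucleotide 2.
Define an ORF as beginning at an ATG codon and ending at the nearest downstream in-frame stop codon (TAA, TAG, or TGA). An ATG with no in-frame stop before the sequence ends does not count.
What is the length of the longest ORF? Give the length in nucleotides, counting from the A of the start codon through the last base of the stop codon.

18

Frame 2: TGA AAA GTC TTT ATG ACC AAA CAA CGA TAG TTA ATC TCA GTT GAC CTG AAA TGT CCT GAT — ATG at 14, stop TAG at 29 → 18 nt.
Longest: frame 2, positions 14–31, 18 nt = 6 codons = 5 aa. → 18 nucleotides.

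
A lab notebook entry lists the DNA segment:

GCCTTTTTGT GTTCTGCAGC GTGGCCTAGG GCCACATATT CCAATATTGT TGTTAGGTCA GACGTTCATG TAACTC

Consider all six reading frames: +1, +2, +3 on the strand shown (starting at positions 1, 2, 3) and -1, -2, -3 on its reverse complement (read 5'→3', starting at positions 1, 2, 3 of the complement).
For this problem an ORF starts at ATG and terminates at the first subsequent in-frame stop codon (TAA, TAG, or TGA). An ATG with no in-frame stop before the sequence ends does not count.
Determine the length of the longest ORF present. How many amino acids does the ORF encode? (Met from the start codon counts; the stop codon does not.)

Reverse complement (5'→3'): GAGTTACATGAACGTCTGACCTAACAACAATATTGGAATATGTGGCCCTAGGCCACGCTGCAGAACACAAAAAGGC
Frame +1: GCC TTT TTG TGT TCT GCA GCG TGG CCT AGG GCC ACA TAT TCC AAT ATT GTT GTT AGG TCA GAC GTT CAT GTA ACT — no ATG→stop ORF.
Frame +2: CCT TTT TGT GTT CTG CAG CGT GGC CTA GGG CCA CAT ATT CCA ATA TTG TTG TTA GGT CAG ACG TTC ATG TAA CTC — ATG at 68, stop TAA at 71 → 6 nt.
Frame +3: CTT TTT GTG TTC TGC AGC GTG GCC TAG GGC CAC ATA TTC CAA TAT TGT TGT TAG GTC AGA CGT TCA TGT AAC — no ATG→stop ORF.
Frame -1: GAG TTA CAT GAA CGT CTG ACC TAA CAA CAA TAT TGG AAT ATG TGG CCC TAG GCC ACG CTG CAG AAC ACA AAA AGG — ATG at 40, stop TAG at 49 → 12 nt.
Frame -2: AGT TAC ATG AAC GTC TGA CCT AAC AAC AAT ATT GGA ATA TGT GGC CCT AGG CCA CGC TGC AGA ACA CAA AAA GGC — ATG at 8, stop TGA at 17 → 12 nt.
Frame -3: GTT ACA TGA ACG TCT GAC CTA ACA ACA ATA TTG GAA TAT GTG GCC CTA GGC CAC GCT GCA GAA CAC AAA AAG — no ATG→stop ORF.
Longest: frame -1, positions 40–51, 12 nt = 4 codons = 3 aa. → 3 amino acids.

3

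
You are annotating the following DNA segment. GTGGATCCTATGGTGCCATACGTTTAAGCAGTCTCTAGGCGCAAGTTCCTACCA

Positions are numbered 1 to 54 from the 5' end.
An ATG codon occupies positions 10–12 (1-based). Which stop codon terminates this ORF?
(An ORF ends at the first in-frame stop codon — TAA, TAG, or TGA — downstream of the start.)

TAA

Codons from position 10: ATG (10–12), GTG (13–15), CCA (16–18), TAC (19–21), GTT (22–24), TAA (25–27).
The first in-frame stop codon is TAA.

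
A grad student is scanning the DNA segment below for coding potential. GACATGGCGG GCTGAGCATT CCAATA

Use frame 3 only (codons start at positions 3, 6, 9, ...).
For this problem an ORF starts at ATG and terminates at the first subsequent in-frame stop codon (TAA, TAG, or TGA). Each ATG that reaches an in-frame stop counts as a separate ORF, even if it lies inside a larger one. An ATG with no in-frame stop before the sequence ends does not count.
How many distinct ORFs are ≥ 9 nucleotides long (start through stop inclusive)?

Frame 3: CAT GGC GGG CTG AGC ATT CCA ATA — no ATG→stop ORF.
No ORF reaches 9 nucleotides. Count = 0.

0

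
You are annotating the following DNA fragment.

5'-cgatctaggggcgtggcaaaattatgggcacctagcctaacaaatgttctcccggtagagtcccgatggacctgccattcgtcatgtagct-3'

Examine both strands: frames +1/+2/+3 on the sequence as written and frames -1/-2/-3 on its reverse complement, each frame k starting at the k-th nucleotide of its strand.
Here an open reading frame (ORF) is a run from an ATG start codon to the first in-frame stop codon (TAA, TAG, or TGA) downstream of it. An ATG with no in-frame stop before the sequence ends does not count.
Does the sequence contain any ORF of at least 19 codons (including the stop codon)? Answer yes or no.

no

Reverse complement (5'→3'): AGCTACATGACGAATGGCAGGTCCATCGGGACTCTACCGGGAGAACATTTGTTAGGCTAGGTGCCCATAATTTTGCCACGCCCCTAGATCG
Frame +1: CGA TCT AGG GGC GTG GCA AAA TTA TGG GCA CCT AGC CTA ACA AAT GTT CTC CCG GTA GAG TCC CGA TGG ACC TGC CAT TCG TCA TGT AGC — no ATG→stop ORF.
Frame +2: GAT CTA GGG GCG TGG CAA AAT TAT GGG CAC CTA GCC TAA CAA ATG TTC TCC CGG TAG AGT CCC GAT GGA CCT GCC ATT CGT CAT GTA GCT — ATG at 44, stop TAG at 56 → 15 nt.
Frame +3: ATC TAG GGG CGT GGC AAA ATT ATG GGC ACC TAG CCT AAC AAA TGT TCT CCC GGT AGA GTC CCG ATG GAC CTG CCA TTC GTC ATG TAG — ATG at 24, stop TAG at 33 → 12 nt; ATG at 66, stop TAG at 87 → 24 nt; ATG at 84, stop TAG at 87 → 6 nt.
Frame -1: AGC TAC ATG ACG AAT GGC AGG TCC ATC GGG ACT CTA CCG GGA GAA CAT TTG TTA GGC TAG GTG CCC ATA ATT TTG CCA CGC CCC TAG ATC — ATG at 7, stop TAG at 58 → 54 nt.
Frame -2: GCT ACA TGA CGA ATG GCA GGT CCA TCG GGA CTC TAC CGG GAG AAC ATT TGT TAG GCT AGG TGC CCA TAA TTT TGC CAC GCC CCT AGA TCG — ATG at 14, stop TAG at 53 → 42 nt.
Frame -3: CTA CAT GAC GAA TGG CAG GTC CAT CGG GAC TCT ACC GGG AGA ACA TTT GTT AGG CTA GGT GCC CAT AAT TTT GCC ACG CCC CTA GAT — no ATG→stop ORF.
Largest ORF found is 18 codons < 19, so no.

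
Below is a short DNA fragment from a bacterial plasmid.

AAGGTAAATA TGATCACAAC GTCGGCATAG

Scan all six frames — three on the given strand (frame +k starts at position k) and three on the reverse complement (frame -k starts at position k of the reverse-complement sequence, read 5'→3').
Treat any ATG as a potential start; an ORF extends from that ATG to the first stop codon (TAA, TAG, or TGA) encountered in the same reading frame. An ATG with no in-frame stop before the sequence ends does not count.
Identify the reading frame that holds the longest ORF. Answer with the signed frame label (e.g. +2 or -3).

Reverse complement (5'→3'): CTATGCCGACGTTGTGATCATATTTACCTT
Frame +1: AAG GTA AAT ATG ATC ACA ACG TCG GCA TAG — ATG at 10, stop TAG at 28 → 21 nt.
Frame +2: AGG TAA ATA TGA TCA CAA CGT CGG CAT — no ATG→stop ORF.
Frame +3: GGT AAA TAT GAT CAC AAC GTC GGC ATA — no ATG→stop ORF.
Frame -1: CTA TGC CGA CGT TGT GAT CAT ATT TAC CTT — no ATG→stop ORF.
Frame -2: TAT GCC GAC GTT GTG ATC ATA TTT ACC — no ATG→stop ORF.
Frame -3: ATG CCG ACG TTG TGA TCA TAT TTA CCT — ATG at 3, stop TGA at 15 → 15 nt.
Longest ORF is 21 nt in frame +1 (positions 10–30).

+1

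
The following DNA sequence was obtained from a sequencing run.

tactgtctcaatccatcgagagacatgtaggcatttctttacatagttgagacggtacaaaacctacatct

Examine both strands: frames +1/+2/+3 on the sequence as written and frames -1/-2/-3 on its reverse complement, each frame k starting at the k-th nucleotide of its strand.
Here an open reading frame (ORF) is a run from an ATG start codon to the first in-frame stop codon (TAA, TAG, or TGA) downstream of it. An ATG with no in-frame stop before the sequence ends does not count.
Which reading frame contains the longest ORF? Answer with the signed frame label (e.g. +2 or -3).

Reverse complement (5'→3'): AGATGTAGGTTTTGTACCGTCTCAACTATGTAAAGAAATGCCTACATGTCTCTCGATGGATTGAGACAGTA
Frame +1: TAC TGT CTC AAT CCA TCG AGA GAC ATG TAG GCA TTT CTT TAC ATA GTT GAG ACG GTA CAA AAC CTA CAT — ATG at 25, stop TAG at 28 → 6 nt.
Frame +2: ACT GTC TCA ATC CAT CGA GAG ACA TGT AGG CAT TTC TTT ACA TAG TTG AGA CGG TAC AAA ACC TAC ATC — no ATG→stop ORF.
Frame +3: CTG TCT CAA TCC ATC GAG AGA CAT GTA GGC ATT TCT TTA CAT AGT TGA GAC GGT ACA AAA CCT ACA TCT — no ATG→stop ORF.
Frame -1: AGA TGT AGG TTT TGT ACC GTC TCA ACT ATG TAA AGA AAT GCC TAC ATG TCT CTC GAT GGA TTG AGA CAG — ATG at 28, stop TAA at 31 → 6 nt.
Frame -2: GAT GTA GGT TTT GTA CCG TCT CAA CTA TGT AAA GAA ATG CCT ACA TGT CTC TCG ATG GAT TGA GAC AGT — ATG at 38, stop TGA at 62 → 27 nt; ATG at 56, stop TGA at 62 → 9 nt.
Frame -3: ATG TAG GTT TTG TAC CGT CTC AAC TAT GTA AAG AAA TGC CTA CAT GTC TCT CGA TGG ATT GAG ACA GTA — ATG at 3, stop TAG at 6 → 6 nt.
Longest ORF is 27 nt in frame -2 (positions 38–64).

-2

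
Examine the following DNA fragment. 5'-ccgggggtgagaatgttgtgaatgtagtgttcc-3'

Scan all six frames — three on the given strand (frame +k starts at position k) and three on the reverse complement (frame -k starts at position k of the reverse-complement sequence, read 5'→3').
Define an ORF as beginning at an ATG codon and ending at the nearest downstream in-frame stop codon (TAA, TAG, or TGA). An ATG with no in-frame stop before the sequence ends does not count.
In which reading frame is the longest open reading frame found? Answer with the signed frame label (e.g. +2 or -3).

+1

Reverse complement (5'→3'): GGAACACTACATTCACAACATTCTCACCCCCGG
Frame +1: CCG GGG GTG AGA ATG TTG TGA ATG TAG TGT TCC — ATG at 13, stop TGA at 19 → 9 nt; ATG at 22, stop TAG at 25 → 6 nt.
Frame +2: CGG GGG TGA GAA TGT TGT GAA TGT AGT GTT — no ATG→stop ORF.
Frame +3: GGG GGT GAG AAT GTT GTG AAT GTA GTG TTC — no ATG→stop ORF.
Frame -1: GGA ACA CTA CAT TCA CAA CAT TCT CAC CCC CGG — no ATG→stop ORF.
Frame -2: GAA CAC TAC ATT CAC AAC ATT CTC ACC CCC — no ATG→stop ORF.
Frame -3: AAC ACT ACA TTC ACA ACA TTC TCA CCC CCG — no ATG→stop ORF.
Longest ORF is 9 nt in frame +1 (positions 13–21).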